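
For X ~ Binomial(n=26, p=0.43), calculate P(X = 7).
0.041115

We have X ~ Binomial(n=26, p=0.43).

For a Binomial distribution, the PMF gives us the probability of each outcome.

Using the PMF formula:
P(X = 7) = 0.041115

Rounded to 4 decimal places: 0.0411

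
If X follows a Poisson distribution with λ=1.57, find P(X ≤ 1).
0.534676

We have X ~ Poisson(λ=1.57).

The CDF gives us P(X ≤ k).

Using the CDF:
P(X ≤ 1) = 0.534676

This means there's approximately a 53.5% chance that X is at most 1.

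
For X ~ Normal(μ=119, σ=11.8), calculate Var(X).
139.2400

We have X ~ Normal(μ=119, σ=11.8).

For a Normal distribution with μ=119, σ=11.8:
Var(X) = 139.2400

The variance measures the spread of the distribution around the mean.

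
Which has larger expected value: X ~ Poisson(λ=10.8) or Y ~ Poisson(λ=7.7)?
X has larger mean (10.8000 > 7.7000)

Compute the expected value for each distribution:

X ~ Poisson(λ=10.8):
E[X] = 10.8000

Y ~ Poisson(λ=7.7):
E[Y] = 7.7000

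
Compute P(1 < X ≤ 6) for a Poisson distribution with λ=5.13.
0.706670

We have X ~ Poisson(λ=5.13).

To find P(1 < X ≤ 6), we use:
P(1 < X ≤ 6) = P(X ≤ 6) - P(X ≤ 1)
                 = F(6) - F(1)
                 = 0.742938 - 0.036269
                 = 0.706670

So there's approximately a 70.7% chance that X falls in this range.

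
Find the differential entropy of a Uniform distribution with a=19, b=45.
3.2581 nats

We have X ~ Uniform(a=19, b=45).

The differential entropy measures the uncertainty or information content of the distribution.

For a Uniform distribution with a=19, b=45:
h(X) = 3.2581 nats

(In bits, this would be 4.7004 bits.)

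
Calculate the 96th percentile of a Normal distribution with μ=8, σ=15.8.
35.6608

We have X ~ Normal(μ=8, σ=15.8).

We want to find x such that P(X ≤ x) = 0.96.

This is the 96th percentile, which means 96% of values fall below this point.

Using the inverse CDF (quantile function):
x = F⁻¹(0.96) = 35.6608

Verification: P(X ≤ 35.6608) = 0.96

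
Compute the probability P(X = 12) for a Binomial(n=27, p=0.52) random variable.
0.112410

We have X ~ Binomial(n=27, p=0.52).

For a Binomial distribution, the PMF gives us the probability of each outcome.

Using the PMF formula:
P(X = 12) = 0.112410

Rounded to 4 decimal places: 0.1124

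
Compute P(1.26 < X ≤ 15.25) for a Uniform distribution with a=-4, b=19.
0.608261

We have X ~ Uniform(a=-4, b=19).

To find P(1.26 < X ≤ 15.25), we use:
P(1.26 < X ≤ 15.25) = P(X ≤ 15.25) - P(X ≤ 1.26)
                 = F(15.25) - F(1.26)
                 = 0.836957 - 0.228696
                 = 0.608261

So there's approximately a 60.8% chance that X falls in this range.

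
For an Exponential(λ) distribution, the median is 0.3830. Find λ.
λ = 1.8098

For X ~ Exponential(λ), the CDF is F(x) = 1 - e^(-λx).
The median m satisfies F(m) = 0.5:
1 - e^(-λm) = 0.5
e^(-λm) = 0.5
λm = ln(2)
m = ln(2) / λ

Given m = 0.3830:
λ = ln(2) / 0.3830 = 0.693147 / 0.3830 = 1.8098

Verification: ln(2) / 1.8098 = 0.3830 ✓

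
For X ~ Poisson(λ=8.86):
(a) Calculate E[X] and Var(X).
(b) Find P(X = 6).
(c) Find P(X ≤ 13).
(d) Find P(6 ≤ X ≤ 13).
(a) E[X] = 8.8600, Var(X) = 8.8600
(b) P(X = 6) = 0.095372
(c) P(X ≤ 13) = 0.932983
(d) P(6 ≤ X ≤ 13) = 0.808523

We have X ~ Poisson(λ=8.86).

(a) Moments:
E[X] = 8.8600
Var(X) = 8.8600
σ = √Var(X) = 2.9766

(b) Point probability using PMF:
P(X = 6) = 0.095372

(c) Cumulative probability using CDF:
P(X ≤ 13) = F(13) = 0.932983

(d) Range probability:
P(6 ≤ X ≤ 13) = P(X ≤ 13) - P(X ≤ 5)
                   = F(13) - F(5)
                   = 0.932983 - 0.124461
                   = 0.808523

This means approximately 80.9% of outcomes fall in the interval [6, 13].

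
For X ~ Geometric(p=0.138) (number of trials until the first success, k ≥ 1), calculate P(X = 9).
0.042067

We have X ~ Geometric(p=0.138) (number of trials until the first success, k ≥ 1).

For a Geometric distribution, the PMF gives us the probability of each outcome.

Using the PMF formula:
P(X = 9) = 0.042067

Rounded to 4 decimal places: 0.0421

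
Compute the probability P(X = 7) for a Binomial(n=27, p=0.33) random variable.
0.125754

We have X ~ Binomial(n=27, p=0.33).

For a Binomial distribution, the PMF gives us the probability of each outcome.

Using the PMF formula:
P(X = 7) = 0.125754

Rounded to 4 decimal places: 0.1258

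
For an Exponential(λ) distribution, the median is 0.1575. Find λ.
λ = 4.4009

For X ~ Exponential(λ), the CDF is F(x) = 1 - e^(-λx).
The median m satisfies F(m) = 0.5:
1 - e^(-λm) = 0.5
e^(-λm) = 0.5
λm = ln(2)
m = ln(2) / λ

Given m = 0.1575:
λ = ln(2) / 0.1575 = 0.693147 / 0.1575 = 4.4009

Verification: ln(2) / 4.4009 = 0.1575 ✓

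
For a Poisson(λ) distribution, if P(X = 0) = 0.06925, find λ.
λ = 2.6700

For a Poisson(λ) distribution, the PMF at 0 is:
P(X = 0) = λ^0 e^(-λ) / 0! = e^(-λ)

Given P(X = 0) = 0.06925:
e^(-λ) = 0.06925
-λ = ln(0.06925)
λ = -ln(0.06925) = 2.6700

Verification: e^(-2.6700) = 0.06925 ✓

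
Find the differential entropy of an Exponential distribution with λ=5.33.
-0.6734 nats

We have X ~ Exponential(λ=5.33).

The differential entropy measures the uncertainty or information content of the distribution.

For an Exponential distribution with λ=5.33:
h(X) = -0.6734 nats

(In bits, this would be -0.9714 bits.)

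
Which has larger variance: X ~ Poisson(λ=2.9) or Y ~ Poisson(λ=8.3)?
Y has larger variance (8.3000 > 2.9000)

Compute the variance for each distribution:

X ~ Poisson(λ=2.9):
Var(X) = 2.9000

Y ~ Poisson(λ=8.3):
Var(Y) = 8.3000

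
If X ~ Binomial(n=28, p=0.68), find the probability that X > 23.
0.029488

We have X ~ Binomial(n=28, p=0.68).

P(X > 23) = 1 - P(X ≤ 23)
                = 1 - F(23)
                = 1 - 0.970512
                = 0.029488

So there's approximately a 2.9% chance that X exceeds 23.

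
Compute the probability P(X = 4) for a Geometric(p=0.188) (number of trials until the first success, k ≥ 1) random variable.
0.100653

We have X ~ Geometric(p=0.188) (number of trials until the first success, k ≥ 1).

For a Geometric distribution, the PMF gives us the probability of each outcome.

Using the PMF formula:
P(X = 4) = 0.100653

Rounded to 4 decimal places: 0.1007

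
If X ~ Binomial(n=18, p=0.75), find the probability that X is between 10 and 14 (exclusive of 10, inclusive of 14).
0.637363

We have X ~ Binomial(n=18, p=0.75).

To find P(10 < X ≤ 14), we use:
P(10 < X ≤ 14) = P(X ≤ 14) - P(X ≤ 10)
                 = F(14) - F(10)
                 = 0.694311 - 0.056948
                 = 0.637363

So there's approximately a 63.7% chance that X falls in this range.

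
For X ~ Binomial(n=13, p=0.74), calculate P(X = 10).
0.247516

We have X ~ Binomial(n=13, p=0.74).

For a Binomial distribution, the PMF gives us the probability of each outcome.

Using the PMF formula:
P(X = 10) = 0.247516

Rounded to 4 decimal places: 0.2475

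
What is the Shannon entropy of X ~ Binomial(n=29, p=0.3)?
2.3197 nats

We have X ~ Binomial(n=29, p=0.3).

The Shannon entropy measures the uncertainty or information content of the distribution.

For a Binomial distribution with n=29, p=0.3:
H(X) = 2.3197 nats

(In bits, this would be 3.3467 bits.)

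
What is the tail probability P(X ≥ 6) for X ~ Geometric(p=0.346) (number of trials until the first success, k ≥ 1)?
0.119643

We have X ~ Geometric(p=0.346) (number of trials until the first success, k ≥ 1).

For discrete distributions, P(X ≥ 6) = 1 - P(X ≤ 5).

P(X ≤ 5) = 0.880357
P(X ≥ 6) = 1 - 0.880357 = 0.119643

So there's approximately a 12.0% chance that X is at least 6.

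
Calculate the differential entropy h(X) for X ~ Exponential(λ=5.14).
-0.6371 nats

We have X ~ Exponential(λ=5.14).

The differential entropy measures the uncertainty or information content of the distribution.

For an Exponential distribution with λ=5.14:
h(X) = -0.6371 nats

(In bits, this would be -0.9191 bits.)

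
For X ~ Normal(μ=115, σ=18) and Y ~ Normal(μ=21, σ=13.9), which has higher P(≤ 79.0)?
Y has higher probability (P(Y ≤ 79.0) = 1.0000 > P(X ≤ 79.0) = 0.0228)

Compute P(≤ 79.0) for each distribution:

X ~ Normal(μ=115, σ=18):
P(X ≤ 79.0) = 0.0228

Y ~ Normal(μ=21, σ=13.9):
P(Y ≤ 79.0) = 1.0000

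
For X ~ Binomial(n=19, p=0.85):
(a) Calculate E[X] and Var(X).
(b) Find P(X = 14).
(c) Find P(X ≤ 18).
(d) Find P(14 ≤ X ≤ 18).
(a) E[X] = 16.1500, Var(X) = 2.4225
(b) P(X = 14) = 0.090746
(c) P(X ≤ 18) = 0.954401
(d) P(14 ≤ X ≤ 18) = 0.900704

We have X ~ Binomial(n=19, p=0.85).

(a) Moments:
E[X] = 16.1500
Var(X) = 2.4225
σ = √Var(X) = 1.5564

(b) Point probability using PMF:
P(X = 14) = 0.090746

(c) Cumulative probability using CDF:
P(X ≤ 18) = F(18) = 0.954401

(d) Range probability:
P(14 ≤ X ≤ 18) = P(X ≤ 18) - P(X ≤ 13)
                   = F(18) - F(13)
                   = 0.954401 - 0.053696
                   = 0.900704

This means approximately 90.1% of outcomes fall in the interval [14, 18].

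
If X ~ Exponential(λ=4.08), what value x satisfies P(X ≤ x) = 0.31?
0.0909

We have X ~ Exponential(λ=4.08).

We want to find x such that P(X ≤ x) = 0.31.

This is the 31st percentile, which means 31% of values fall below this point.

Using the inverse CDF (quantile function):
x = F⁻¹(0.31) = 0.0909

Verification: P(X ≤ 0.0909) = 0.31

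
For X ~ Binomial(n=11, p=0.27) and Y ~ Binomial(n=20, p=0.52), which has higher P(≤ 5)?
X has higher probability (P(X ≤ 5) = 0.9510 > P(Y ≤ 5) = 0.0133)

Compute P(≤ 5) for each distribution:

X ~ Binomial(n=11, p=0.27):
P(X ≤ 5) = 0.9510

Y ~ Binomial(n=20, p=0.52):
P(Y ≤ 5) = 0.0133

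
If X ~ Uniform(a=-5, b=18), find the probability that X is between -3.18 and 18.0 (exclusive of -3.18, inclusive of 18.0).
0.920870

We have X ~ Uniform(a=-5, b=18).

To find P(-3.18 < X ≤ 18.0), we use:
P(-3.18 < X ≤ 18.0) = P(X ≤ 18.0) - P(X ≤ -3.18)
                 = F(18.0) - F(-3.18)
                 = 1.000000 - 0.079130
                 = 0.920870

So there's approximately a 92.1% chance that X falls in this range.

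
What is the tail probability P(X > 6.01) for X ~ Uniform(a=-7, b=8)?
0.132667

We have X ~ Uniform(a=-7, b=8).

P(X > 6.01) = 1 - P(X ≤ 6.01)
                = 1 - F(6.01)
                = 1 - 0.867333
                = 0.132667

So there's approximately a 13.3% chance that X exceeds 6.01.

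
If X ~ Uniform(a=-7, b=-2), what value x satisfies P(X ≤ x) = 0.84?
-2.8000

We have X ~ Uniform(a=-7, b=-2).

We want to find x such that P(X ≤ x) = 0.84.

This is the 84th percentile, which means 84% of values fall below this point.

Using the inverse CDF (quantile function):
x = F⁻¹(0.84) = -2.8000

Verification: P(X ≤ -2.8000) = 0.84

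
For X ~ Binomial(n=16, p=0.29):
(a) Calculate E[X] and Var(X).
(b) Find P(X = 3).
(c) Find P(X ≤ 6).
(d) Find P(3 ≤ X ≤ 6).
(a) E[X] = 4.6400, Var(X) = 3.2944
(b) P(X = 3) = 0.159126
(c) P(X ≤ 6) = 0.847391
(d) P(3 ≤ X ≤ 6) = 0.732487

We have X ~ Binomial(n=16, p=0.29).

(a) Moments:
E[X] = 4.6400
Var(X) = 3.2944
σ = √Var(X) = 1.8150

(b) Point probability using PMF:
P(X = 3) = 0.159126

(c) Cumulative probability using CDF:
P(X ≤ 6) = F(6) = 0.847391

(d) Range probability:
P(3 ≤ X ≤ 6) = P(X ≤ 6) - P(X ≤ 2)
                   = F(6) - F(2)
                   = 0.847391 - 0.114904
                   = 0.732487

This means approximately 73.2% of outcomes fall in the interval [3, 6].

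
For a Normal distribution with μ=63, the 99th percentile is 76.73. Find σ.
σ = 5.9020

For X ~ Normal(μ, σ), the p-th percentile satisfies x = μ + z_p × σ,
where z_p = Φ⁻¹(p) is the standard normal quantile.

Step 1: z_{0.99} = Φ⁻¹(0.99) = 2.3263

Step 2: Solve for σ:
76.73 = 63 + 2.3263 × σ
σ = (76.73 - 63) / 2.3263
σ = 13.73 / 2.3263
σ = 5.9020

Verification: μ + z × σ = 63 + 2.3263 × 5.9020 = 76.73 ✓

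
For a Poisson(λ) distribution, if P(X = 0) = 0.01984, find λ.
λ = 3.9201

For a Poisson(λ) distribution, the PMF at 0 is:
P(X = 0) = λ^0 e^(-λ) / 0! = e^(-λ)

Given P(X = 0) = 0.01984:
e^(-λ) = 0.01984
-λ = ln(0.01984)
λ = -ln(0.01984) = 3.9201

Verification: e^(-3.9201) = 0.01984 ✓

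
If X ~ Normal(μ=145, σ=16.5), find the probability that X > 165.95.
0.102096

We have X ~ Normal(μ=145, σ=16.5).

P(X > 165.95) = 1 - P(X ≤ 165.95)
                = 1 - F(165.95)
                = 1 - 0.897904
                = 0.102096

So there's approximately a 10.2% chance that X exceeds 165.95.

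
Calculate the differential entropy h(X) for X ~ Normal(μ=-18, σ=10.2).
3.7413 nats

We have X ~ Normal(μ=-18, σ=10.2).

The differential entropy measures the uncertainty or information content of the distribution.

For a Normal distribution with μ=-18, σ=10.2:
h(X) = 3.7413 nats

(In bits, this would be 5.3976 bits.)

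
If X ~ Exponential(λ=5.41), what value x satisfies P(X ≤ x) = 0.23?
0.0483

We have X ~ Exponential(λ=5.41).

We want to find x such that P(X ≤ x) = 0.23.

This is the 23rd percentile, which means 23% of values fall below this point.

Using the inverse CDF (quantile function):
x = F⁻¹(0.23) = 0.0483

Verification: P(X ≤ 0.0483) = 0.23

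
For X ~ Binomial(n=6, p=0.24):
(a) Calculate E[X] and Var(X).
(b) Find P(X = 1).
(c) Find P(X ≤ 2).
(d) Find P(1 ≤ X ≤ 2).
(a) E[X] = 1.4400, Var(X) = 1.0944
(b) P(X = 1) = 0.365116
(c) P(X ≤ 2) = 0.846065
(d) P(1 ≤ X ≤ 2) = 0.653365

We have X ~ Binomial(n=6, p=0.24).

(a) Moments:
E[X] = 1.4400
Var(X) = 1.0944
σ = √Var(X) = 1.0461

(b) Point probability using PMF:
P(X = 1) = 0.365116

(c) Cumulative probability using CDF:
P(X ≤ 2) = F(2) = 0.846065

(d) Range probability:
P(1 ≤ X ≤ 2) = P(X ≤ 2) - P(X ≤ 0)
                   = F(2) - F(0)
                   = 0.846065 - 0.192700
                   = 0.653365

This means approximately 65.3% of outcomes fall in the interval [1, 2].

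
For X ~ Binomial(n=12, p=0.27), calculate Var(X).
2.3652

We have X ~ Binomial(n=12, p=0.27).

For a Binomial distribution with n=12, p=0.27:
Var(X) = 2.3652

The variance measures the spread of the distribution around the mean.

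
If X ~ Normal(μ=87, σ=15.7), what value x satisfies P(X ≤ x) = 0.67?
93.9066

We have X ~ Normal(μ=87, σ=15.7).

We want to find x such that P(X ≤ x) = 0.67.

This is the 67th percentile, which means 67% of values fall below this point.

Using the inverse CDF (quantile function):
x = F⁻¹(0.67) = 93.9066

Verification: P(X ≤ 93.9066) = 0.67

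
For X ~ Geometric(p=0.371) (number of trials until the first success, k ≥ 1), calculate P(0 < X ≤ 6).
0.938070

We have X ~ Geometric(p=0.371) (number of trials until the first success, k ≥ 1).

To find P(0 < X ≤ 6), we use:
P(0 < X ≤ 6) = P(X ≤ 6) - P(X ≤ 0)
                 = F(6) - F(0)
                 = 0.938070 - 0.000000
                 = 0.938070

So there's approximately a 93.8% chance that X falls in this range.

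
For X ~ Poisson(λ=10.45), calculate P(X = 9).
0.118551

We have X ~ Poisson(λ=10.45).

For a Poisson distribution, the PMF gives us the probability of each outcome.

Using the PMF formula:
P(X = 9) = 0.118551

Rounded to 4 decimal places: 0.1186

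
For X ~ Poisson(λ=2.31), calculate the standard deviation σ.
1.5199

We have X ~ Poisson(λ=2.31).

For a Poisson distribution with λ=2.31:
σ = √Var(X) = 1.5199

The standard deviation is the square root of the variance.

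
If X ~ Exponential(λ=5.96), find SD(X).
0.1678

We have X ~ Exponential(λ=5.96).

For an Exponential distribution with λ=5.96:
σ = √Var(X) = 0.1678

The standard deviation is the square root of the variance.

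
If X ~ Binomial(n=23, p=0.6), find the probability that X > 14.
0.388356

We have X ~ Binomial(n=23, p=0.6).

P(X > 14) = 1 - P(X ≤ 14)
                = 1 - F(14)
                = 1 - 0.611644
                = 0.388356

So there's approximately a 38.8% chance that X exceeds 14.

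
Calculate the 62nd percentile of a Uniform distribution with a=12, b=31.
23.7800

We have X ~ Uniform(a=12, b=31).

We want to find x such that P(X ≤ x) = 0.62.

This is the 62nd percentile, which means 62% of values fall below this point.

Using the inverse CDF (quantile function):
x = F⁻¹(0.62) = 23.7800

Verification: P(X ≤ 23.7800) = 0.62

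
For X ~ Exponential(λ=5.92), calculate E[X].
0.1689

We have X ~ Exponential(λ=5.92).

For an Exponential distribution with λ=5.92:
E[X] = 0.1689

This is the expected (average) value of X.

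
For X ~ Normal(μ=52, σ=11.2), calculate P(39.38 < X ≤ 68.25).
0.796679

We have X ~ Normal(μ=52, σ=11.2).

To find P(39.38 < X ≤ 68.25), we use:
P(39.38 < X ≤ 68.25) = P(X ≤ 68.25) - P(X ≤ 39.38)
                 = F(68.25) - F(39.38)
                 = 0.926595 - 0.129917
                 = 0.796679

So there's approximately a 79.7% chance that X falls in this range.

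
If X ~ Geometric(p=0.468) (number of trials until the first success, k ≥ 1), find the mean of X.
2.1368

We have X ~ Geometric(p=0.468) (number of trials until the first success, k ≥ 1).

For a Geometric distribution with p=0.468 (number of trials until the first success, k ≥ 1):
E[X] = 2.1368

This is the expected (average) value of X.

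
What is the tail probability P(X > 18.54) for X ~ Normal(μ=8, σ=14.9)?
0.239664

We have X ~ Normal(μ=8, σ=14.9).

P(X > 18.54) = 1 - P(X ≤ 18.54)
                = 1 - F(18.54)
                = 1 - 0.760336
                = 0.239664

So there's approximately a 24.0% chance that X exceeds 18.54.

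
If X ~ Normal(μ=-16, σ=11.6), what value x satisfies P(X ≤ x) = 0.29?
-22.4193

We have X ~ Normal(μ=-16, σ=11.6).

We want to find x such that P(X ≤ x) = 0.29.

This is the 29th percentile, which means 29% of values fall below this point.

Using the inverse CDF (quantile function):
x = F⁻¹(0.29) = -22.4193

Verification: P(X ≤ -22.4193) = 0.29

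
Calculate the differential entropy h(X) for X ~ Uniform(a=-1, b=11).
2.4849 nats

We have X ~ Uniform(a=-1, b=11).

The differential entropy measures the uncertainty or information content of the distribution.

For a Uniform distribution with a=-1, b=11:
h(X) = 2.4849 nats

(In bits, this would be 3.5850 bits.)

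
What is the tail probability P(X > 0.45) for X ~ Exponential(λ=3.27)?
0.229581

We have X ~ Exponential(λ=3.27).

P(X > 0.45) = 1 - P(X ≤ 0.45)
                = 1 - F(0.45)
                = 1 - 0.770419
                = 0.229581

So there's approximately a 23.0% chance that X exceeds 0.45.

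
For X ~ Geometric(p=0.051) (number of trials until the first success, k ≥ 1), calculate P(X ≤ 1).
0.051000

We have X ~ Geometric(p=0.051) (number of trials until the first success, k ≥ 1).

The CDF gives us P(X ≤ k).

Using the CDF:
P(X ≤ 1) = 0.051000

This means there's approximately a 5.1% chance that X is at most 1.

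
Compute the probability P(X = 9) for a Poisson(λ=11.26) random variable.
0.103259

We have X ~ Poisson(λ=11.26).

For a Poisson distribution, the PMF gives us the probability of each outcome.

Using the PMF formula:
P(X = 9) = 0.103259

Rounded to 4 decimal places: 0.1033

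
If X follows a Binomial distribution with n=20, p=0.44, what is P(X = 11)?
0.108862

We have X ~ Binomial(n=20, p=0.44).

For a Binomial distribution, the PMF gives us the probability of each outcome.

Using the PMF formula:
P(X = 11) = 0.108862

Rounded to 4 decimal places: 0.1089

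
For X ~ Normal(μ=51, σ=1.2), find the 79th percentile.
51.9677

We have X ~ Normal(μ=51, σ=1.2).

We want to find x such that P(X ≤ x) = 0.79.

This is the 79th percentile, which means 79% of values fall below this point.

Using the inverse CDF (quantile function):
x = F⁻¹(0.79) = 51.9677

Verification: P(X ≤ 51.9677) = 0.79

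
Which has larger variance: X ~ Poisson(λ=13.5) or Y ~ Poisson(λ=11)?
X has larger variance (13.5000 > 11.0000)

Compute the variance for each distribution:

X ~ Poisson(λ=13.5):
Var(X) = 13.5000

Y ~ Poisson(λ=11):
Var(Y) = 11.0000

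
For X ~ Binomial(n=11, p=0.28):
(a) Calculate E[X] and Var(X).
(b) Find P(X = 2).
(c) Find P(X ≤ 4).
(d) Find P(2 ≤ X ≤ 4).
(a) E[X] = 3.0800, Var(X) = 2.2176
(b) P(X = 2) = 0.224218
(c) P(X ≤ 4) = 0.831532
(d) P(2 ≤ X ≤ 4) = 0.689264

We have X ~ Binomial(n=11, p=0.28).

(a) Moments:
E[X] = 3.0800
Var(X) = 2.2176
σ = √Var(X) = 1.4892

(b) Point probability using PMF:
P(X = 2) = 0.224218

(c) Cumulative probability using CDF:
P(X ≤ 4) = F(4) = 0.831532

(d) Range probability:
P(2 ≤ X ≤ 4) = P(X ≤ 4) - P(X ≤ 1)
                   = F(4) - F(1)
                   = 0.831532 - 0.142268
                   = 0.689264

This means approximately 68.9% of outcomes fall in the interval [2, 4].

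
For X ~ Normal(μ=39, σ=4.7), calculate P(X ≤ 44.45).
0.876889

We have X ~ Normal(μ=39, σ=4.7).

The CDF gives us P(X ≤ k).

Using the CDF:
P(X ≤ 44.45) = 0.876889

This means there's approximately a 87.7% chance that X is at most 44.45.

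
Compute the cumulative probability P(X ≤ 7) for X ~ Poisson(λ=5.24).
0.840389

We have X ~ Poisson(λ=5.24).

The CDF gives us P(X ≤ k).

Using the CDF:
P(X ≤ 7) = 0.840389

This means there's approximately a 84.0% chance that X is at most 7.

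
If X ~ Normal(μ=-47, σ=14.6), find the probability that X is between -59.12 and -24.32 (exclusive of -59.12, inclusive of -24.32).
0.736608

We have X ~ Normal(μ=-47, σ=14.6).

To find P(-59.12 < X ≤ -24.32), we use:
P(-59.12 < X ≤ -24.32) = P(X ≤ -24.32) - P(X ≤ -59.12)
                 = F(-24.32) - F(-59.12)
                 = 0.939839 - 0.203231
                 = 0.736608

So there's approximately a 73.7% chance that X falls in this range.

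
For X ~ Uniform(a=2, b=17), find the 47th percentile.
9.0500

We have X ~ Uniform(a=2, b=17).

We want to find x such that P(X ≤ x) = 0.47.

This is the 47th percentile, which means 47% of values fall below this point.

Using the inverse CDF (quantile function):
x = F⁻¹(0.47) = 9.0500

Verification: P(X ≤ 9.0500) = 0.47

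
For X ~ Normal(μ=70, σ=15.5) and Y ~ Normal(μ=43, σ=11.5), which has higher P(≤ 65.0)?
Y has higher probability (P(Y ≤ 65.0) = 0.9721 > P(X ≤ 65.0) = 0.3735)

Compute P(≤ 65.0) for each distribution:

X ~ Normal(μ=70, σ=15.5):
P(X ≤ 65.0) = 0.3735

Y ~ Normal(μ=43, σ=11.5):
P(Y ≤ 65.0) = 0.9721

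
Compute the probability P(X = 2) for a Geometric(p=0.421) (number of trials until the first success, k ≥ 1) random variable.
0.243759

We have X ~ Geometric(p=0.421) (number of trials until the first success, k ≥ 1).

For a Geometric distribution, the PMF gives us the probability of each outcome.

Using the PMF formula:
P(X = 2) = 0.243759

Rounded to 4 decimal places: 0.2438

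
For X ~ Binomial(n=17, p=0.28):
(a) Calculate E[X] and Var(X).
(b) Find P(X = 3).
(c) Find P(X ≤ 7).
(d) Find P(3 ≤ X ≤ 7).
(a) E[X] = 4.7600, Var(X) = 3.4272
(b) P(X = 3) = 0.150189
(c) P(X ≤ 7) = 0.926138
(d) P(3 ≤ X ≤ 7) = 0.820315

We have X ~ Binomial(n=17, p=0.28).

(a) Moments:
E[X] = 4.7600
Var(X) = 3.4272
σ = √Var(X) = 1.8513

(b) Point probability using PMF:
P(X = 3) = 0.150189

(c) Cumulative probability using CDF:
P(X ≤ 7) = F(7) = 0.926138

(d) Range probability:
P(3 ≤ X ≤ 7) = P(X ≤ 7) - P(X ≤ 2)
                   = F(7) - F(2)
                   = 0.926138 - 0.105823
                   = 0.820315

This means approximately 82.0% of outcomes fall in the interval [3, 7].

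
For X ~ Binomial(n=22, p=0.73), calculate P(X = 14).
0.110222

We have X ~ Binomial(n=22, p=0.73).

For a Binomial distribution, the PMF gives us the probability of each outcome.

Using the PMF formula:
P(X = 14) = 0.110222

Rounded to 4 decimal places: 0.1102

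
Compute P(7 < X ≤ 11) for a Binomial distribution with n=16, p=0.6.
0.691163

We have X ~ Binomial(n=16, p=0.6).

To find P(7 < X ≤ 11), we use:
P(7 < X ≤ 11) = P(X ≤ 11) - P(X ≤ 7)
                 = F(11) - F(7)
                 = 0.833433 - 0.142270
                 = 0.691163

So there's approximately a 69.1% chance that X falls in this range.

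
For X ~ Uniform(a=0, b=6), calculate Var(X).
3.0000

We have X ~ Uniform(a=0, b=6).

For a Uniform distribution with a=0, b=6:
Var(X) = 3.0000

The variance measures the spread of the distribution around the mean.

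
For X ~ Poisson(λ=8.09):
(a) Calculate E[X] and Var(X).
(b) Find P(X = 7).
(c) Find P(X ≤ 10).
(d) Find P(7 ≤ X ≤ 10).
(a) E[X] = 8.0900, Var(X) = 8.0900
(b) P(X = 7) = 0.137964
(c) P(X ≤ 10) = 0.806853
(d) P(7 ≤ X ≤ 10) = 0.504347

We have X ~ Poisson(λ=8.09).

(a) Moments:
E[X] = 8.0900
Var(X) = 8.0900
σ = √Var(X) = 2.8443

(b) Point probability using PMF:
P(X = 7) = 0.137964

(c) Cumulative probability using CDF:
P(X ≤ 10) = F(10) = 0.806853

(d) Range probability:
P(7 ≤ X ≤ 10) = P(X ≤ 10) - P(X ≤ 6)
                   = F(10) - F(6)
                   = 0.806853 - 0.302506
                   = 0.504347

This means approximately 50.4% of outcomes fall in the interval [7, 10].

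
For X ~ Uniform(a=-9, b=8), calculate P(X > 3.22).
0.281176

We have X ~ Uniform(a=-9, b=8).

P(X > 3.22) = 1 - P(X ≤ 3.22)
                = 1 - F(3.22)
                = 1 - 0.718824
                = 0.281176

So there's approximately a 28.1% chance that X exceeds 3.22.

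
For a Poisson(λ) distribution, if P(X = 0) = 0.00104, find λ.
λ = 6.8685

For a Poisson(λ) distribution, the PMF at 0 is:
P(X = 0) = λ^0 e^(-λ) / 0! = e^(-λ)

Given P(X = 0) = 0.00104:
e^(-λ) = 0.00104
-λ = ln(0.00104)
λ = -ln(0.00104) = 6.8685

Verification: e^(-6.8685) = 0.00104 ✓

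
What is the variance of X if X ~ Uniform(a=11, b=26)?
18.7500

We have X ~ Uniform(a=11, b=26).

For a Uniform distribution with a=11, b=26:
Var(X) = 18.7500

The variance measures the spread of the distribution around the mean.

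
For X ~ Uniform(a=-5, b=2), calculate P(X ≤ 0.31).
0.758571

We have X ~ Uniform(a=-5, b=2).

The CDF gives us P(X ≤ k).

Using the CDF:
P(X ≤ 0.31) = 0.758571

This means there's approximately a 75.9% chance that X is at most 0.31.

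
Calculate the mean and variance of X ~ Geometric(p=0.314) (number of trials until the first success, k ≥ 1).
E[X] = 3.1847, Var(X) = 6.9577

We have X ~ Geometric(p=0.314) (number of trials until the first success, k ≥ 1).

For a Geometric distribution with p=0.314 (number of trials until the first success, k ≥ 1):

Expected value:
E[X] = 3.1847

Variance:
Var(X) = 6.9577

Standard deviation:
σ = √Var(X) = 2.6377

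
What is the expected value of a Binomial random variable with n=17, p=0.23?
3.9100

We have X ~ Binomial(n=17, p=0.23).

For a Binomial distribution with n=17, p=0.23:
E[X] = 3.9100

This is the expected (average) value of X.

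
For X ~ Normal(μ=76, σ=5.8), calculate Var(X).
33.6400

We have X ~ Normal(μ=76, σ=5.8).

For a Normal distribution with μ=76, σ=5.8:
Var(X) = 33.6400

The variance measures the spread of the distribution around the mean.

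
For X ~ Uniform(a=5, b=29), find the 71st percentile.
22.0400

We have X ~ Uniform(a=5, b=29).

We want to find x such that P(X ≤ x) = 0.71.

This is the 71st percentile, which means 71% of values fall below this point.

Using the inverse CDF (quantile function):
x = F⁻¹(0.71) = 22.0400

Verification: P(X ≤ 22.0400) = 0.71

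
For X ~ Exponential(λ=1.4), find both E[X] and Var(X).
E[X] = 0.7143, Var(X) = 0.5102

We have X ~ Exponential(λ=1.4).

For an Exponential distribution with λ=1.4:

Expected value:
E[X] = 0.7143

Variance:
Var(X) = 0.5102

Standard deviation:
σ = √Var(X) = 0.7143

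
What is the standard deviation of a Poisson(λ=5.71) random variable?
2.3896

We have X ~ Poisson(λ=5.71).

For a Poisson distribution with λ=5.71:
σ = √Var(X) = 2.3896

The standard deviation is the square root of the variance.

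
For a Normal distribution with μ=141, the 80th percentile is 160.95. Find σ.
σ = 23.7042

For X ~ Normal(μ, σ), the p-th percentile satisfies x = μ + z_p × σ,
where z_p = Φ⁻¹(p) is the standard normal quantile.

Step 1: z_{0.8} = Φ⁻¹(0.8) = 0.8416

Step 2: Solve for σ:
160.95 = 141 + 0.8416 × σ
σ = (160.95 - 141) / 0.8416
σ = 19.95 / 0.8416
σ = 23.7042

Verification: μ + z × σ = 141 + 0.8416 × 23.7042 = 160.95 ✓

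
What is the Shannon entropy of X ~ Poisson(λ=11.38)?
2.6272 nats

We have X ~ Poisson(λ=11.38).

The Shannon entropy measures the uncertainty or information content of the distribution.

For a Poisson distribution with λ=11.38:
H(X) = 2.6272 nats

(In bits, this would be 3.7902 bits.)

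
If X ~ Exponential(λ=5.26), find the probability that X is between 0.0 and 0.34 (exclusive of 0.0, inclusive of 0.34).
0.832772

We have X ~ Exponential(λ=5.26).

To find P(0.0 < X ≤ 0.34), we use:
P(0.0 < X ≤ 0.34) = P(X ≤ 0.34) - P(X ≤ 0.0)
                 = F(0.34) - F(0.0)
                 = 0.832772 - 0.000000
                 = 0.832772

So there's approximately a 83.3% chance that X falls in this range.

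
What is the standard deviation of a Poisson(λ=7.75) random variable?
2.7839

We have X ~ Poisson(λ=7.75).

For a Poisson distribution with λ=7.75:
σ = √Var(X) = 2.7839

The standard deviation is the square root of the variance.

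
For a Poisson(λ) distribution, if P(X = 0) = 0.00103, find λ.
λ = 6.8782

For a Poisson(λ) distribution, the PMF at 0 is:
P(X = 0) = λ^0 e^(-λ) / 0! = e^(-λ)

Given P(X = 0) = 0.00103:
e^(-λ) = 0.00103
-λ = ln(0.00103)
λ = -ln(0.00103) = 6.8782

Verification: e^(-6.8782) = 0.00103 ✓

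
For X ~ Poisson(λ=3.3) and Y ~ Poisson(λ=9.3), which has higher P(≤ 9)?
X has higher probability (P(X ≤ 9) = 0.9978 > P(Y ≤ 9) = 0.5479)

Compute P(≤ 9) for each distribution:

X ~ Poisson(λ=3.3):
P(X ≤ 9) = 0.9978

Y ~ Poisson(λ=9.3):
P(Y ≤ 9) = 0.5479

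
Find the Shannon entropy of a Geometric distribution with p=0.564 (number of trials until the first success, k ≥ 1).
1.2144 nats

We have X ~ Geometric(p=0.564) (number of trials until the first success, k ≥ 1).

The Shannon entropy measures the uncertainty or information content of the distribution.

For a Geometric distribution with p=0.564 (number of trials until the first success, k ≥ 1):
H(X) = 1.2144 nats

(In bits, this would be 1.7520 bits.)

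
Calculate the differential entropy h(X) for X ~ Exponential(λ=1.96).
0.3271 nats

We have X ~ Exponential(λ=1.96).

The differential entropy measures the uncertainty or information content of the distribution.

For an Exponential distribution with λ=1.96:
h(X) = 0.3271 nats

(In bits, this would be 0.4718 bits.)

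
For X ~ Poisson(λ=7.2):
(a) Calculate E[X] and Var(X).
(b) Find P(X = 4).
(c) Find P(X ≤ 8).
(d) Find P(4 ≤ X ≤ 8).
(a) E[X] = 7.2000, Var(X) = 7.2000
(b) P(X = 4) = 0.083598
(c) P(X ≤ 8) = 0.702668
(d) P(4 ≤ X ≤ 8) = 0.630751

We have X ~ Poisson(λ=7.2).

(a) Moments:
E[X] = 7.2000
Var(X) = 7.2000
σ = √Var(X) = 2.6833

(b) Point probability using PMF:
P(X = 4) = 0.083598

(c) Cumulative probability using CDF:
P(X ≤ 8) = F(8) = 0.702668

(d) Range probability:
P(4 ≤ X ≤ 8) = P(X ≤ 8) - P(X ≤ 3)
                   = F(8) - F(3)
                   = 0.702668 - 0.071917
                   = 0.630751

This means approximately 63.1% of outcomes fall in the interval [4, 8].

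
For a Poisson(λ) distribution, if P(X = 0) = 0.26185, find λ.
λ = 1.3400

For a Poisson(λ) distribution, the PMF at 0 is:
P(X = 0) = λ^0 e^(-λ) / 0! = e^(-λ)

Given P(X = 0) = 0.26185:
e^(-λ) = 0.26185
-λ = ln(0.26185)
λ = -ln(0.26185) = 1.3400

Verification: e^(-1.3400) = 0.26185 ✓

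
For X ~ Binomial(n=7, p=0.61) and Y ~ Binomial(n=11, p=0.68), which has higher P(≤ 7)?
X has higher probability (P(X ≤ 7) = 1.0000 > P(Y ≤ 7) = 0.4890)

Compute P(≤ 7) for each distribution:

X ~ Binomial(n=7, p=0.61):
P(X ≤ 7) = 1.0000

Y ~ Binomial(n=11, p=0.68):
P(Y ≤ 7) = 0.4890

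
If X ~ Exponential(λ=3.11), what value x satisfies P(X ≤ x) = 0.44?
0.1864

We have X ~ Exponential(λ=3.11).

We want to find x such that P(X ≤ x) = 0.44.

This is the 44th percentile, which means 44% of values fall below this point.

Using the inverse CDF (quantile function):
x = F⁻¹(0.44) = 0.1864

Verification: P(X ≤ 0.1864) = 0.44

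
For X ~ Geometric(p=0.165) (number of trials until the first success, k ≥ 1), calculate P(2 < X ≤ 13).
0.601302

We have X ~ Geometric(p=0.165) (number of trials until the first success, k ≥ 1).

To find P(2 < X ≤ 13), we use:
P(2 < X ≤ 13) = P(X ≤ 13) - P(X ≤ 2)
                 = F(13) - F(2)
                 = 0.904077 - 0.302775
                 = 0.601302

So there's approximately a 60.1% chance that X falls in this range.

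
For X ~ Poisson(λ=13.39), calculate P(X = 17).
0.061517

We have X ~ Poisson(λ=13.39).

For a Poisson distribution, the PMF gives us the probability of each outcome.

Using the PMF formula:
P(X = 17) = 0.061517

Rounded to 4 decimal places: 0.0615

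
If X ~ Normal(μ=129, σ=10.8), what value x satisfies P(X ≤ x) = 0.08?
113.8252

We have X ~ Normal(μ=129, σ=10.8).

We want to find x such that P(X ≤ x) = 0.08.

This is the 8th percentile, which means 8% of values fall below this point.

Using the inverse CDF (quantile function):
x = F⁻¹(0.08) = 113.8252

Verification: P(X ≤ 113.8252) = 0.08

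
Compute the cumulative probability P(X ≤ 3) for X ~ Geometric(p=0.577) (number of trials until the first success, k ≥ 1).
0.924313

We have X ~ Geometric(p=0.577) (number of trials until the first success, k ≥ 1).

The CDF gives us P(X ≤ k).

Using the CDF:
P(X ≤ 3) = 0.924313

This means there's approximately a 92.4% chance that X is at most 3.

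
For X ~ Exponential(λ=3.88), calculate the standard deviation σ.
0.2577

We have X ~ Exponential(λ=3.88).

For an Exponential distribution with λ=3.88:
σ = √Var(X) = 0.2577

The standard deviation is the square root of the variance.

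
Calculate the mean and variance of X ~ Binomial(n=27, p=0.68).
E[X] = 18.3600, Var(X) = 5.8752

We have X ~ Binomial(n=27, p=0.68).

For a Binomial distribution with n=27, p=0.68:

Expected value:
E[X] = 18.3600

Variance:
Var(X) = 5.8752

Standard deviation:
σ = √Var(X) = 2.4239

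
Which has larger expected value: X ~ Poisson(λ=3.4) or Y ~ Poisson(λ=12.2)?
Y has larger mean (12.2000 > 3.4000)

Compute the expected value for each distribution:

X ~ Poisson(λ=3.4):
E[X] = 3.4000

Y ~ Poisson(λ=12.2):
E[Y] = 12.2000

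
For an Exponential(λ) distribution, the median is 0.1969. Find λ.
λ = 3.5203

For X ~ Exponential(λ), the CDF is F(x) = 1 - e^(-λx).
The median m satisfies F(m) = 0.5:
1 - e^(-λm) = 0.5
e^(-λm) = 0.5
λm = ln(2)
m = ln(2) / λ

Given m = 0.1969:
λ = ln(2) / 0.1969 = 0.693147 / 0.1969 = 3.5203

Verification: ln(2) / 3.5203 = 0.1969 ✓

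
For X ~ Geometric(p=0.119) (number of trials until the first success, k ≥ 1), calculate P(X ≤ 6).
0.532421

We have X ~ Geometric(p=0.119) (number of trials until the first success, k ≥ 1).

The CDF gives us P(X ≤ k).

Using the CDF:
P(X ≤ 6) = 0.532421

This means there's approximately a 53.2% chance that X is at most 6.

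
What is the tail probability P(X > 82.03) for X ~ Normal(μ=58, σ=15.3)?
0.058139

We have X ~ Normal(μ=58, σ=15.3).

P(X > 82.03) = 1 - P(X ≤ 82.03)
                = 1 - F(82.03)
                = 1 - 0.941861
                = 0.058139

So there's approximately a 5.8% chance that X exceeds 82.03.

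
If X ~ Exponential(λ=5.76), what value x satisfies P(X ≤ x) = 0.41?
0.0916

We have X ~ Exponential(λ=5.76).

We want to find x such that P(X ≤ x) = 0.41.

This is the 41st percentile, which means 41% of values fall below this point.

Using the inverse CDF (quantile function):
x = F⁻¹(0.41) = 0.0916

Verification: P(X ≤ 0.0916) = 0.41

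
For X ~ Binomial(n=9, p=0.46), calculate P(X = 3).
0.202729

We have X ~ Binomial(n=9, p=0.46).

For a Binomial distribution, the PMF gives us the probability of each outcome.

Using the PMF formula:
P(X = 3) = 0.202729

Rounded to 4 decimal places: 0.2027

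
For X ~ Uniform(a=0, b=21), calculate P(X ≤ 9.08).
0.432381

We have X ~ Uniform(a=0, b=21).

The CDF gives us P(X ≤ k).

Using the CDF:
P(X ≤ 9.08) = 0.432381

This means there's approximately a 43.2% chance that X is at most 9.08.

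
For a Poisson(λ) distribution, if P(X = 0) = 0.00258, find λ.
λ = 5.9600

For a Poisson(λ) distribution, the PMF at 0 is:
P(X = 0) = λ^0 e^(-λ) / 0! = e^(-λ)

Given P(X = 0) = 0.00258:
e^(-λ) = 0.00258
-λ = ln(0.00258)
λ = -ln(0.00258) = 5.9600

Verification: e^(-5.9600) = 0.00258 ✓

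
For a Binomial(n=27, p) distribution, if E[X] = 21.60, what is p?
p = 0.8

For a Binomial(n, p) distribution:
E[X] = n × p

Given n = 27 and E[X] = 21.60:
21.60 = 27 × p
p = 21.60 / 27 = 0.8

Verification: Binomial(27, 0.8) has E[X] = 21.60 ✓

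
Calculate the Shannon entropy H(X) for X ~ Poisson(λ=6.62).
2.3501 nats

We have X ~ Poisson(λ=6.62).

The Shannon entropy measures the uncertainty or information content of the distribution.

For a Poisson distribution with λ=6.62:
H(X) = 2.3501 nats

(In bits, this would be 3.3905 bits.)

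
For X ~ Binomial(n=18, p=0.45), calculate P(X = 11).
0.074239

We have X ~ Binomial(n=18, p=0.45).

For a Binomial distribution, the PMF gives us the probability of each outcome.

Using the PMF formula:
P(X = 11) = 0.074239

Rounded to 4 decimal places: 0.0742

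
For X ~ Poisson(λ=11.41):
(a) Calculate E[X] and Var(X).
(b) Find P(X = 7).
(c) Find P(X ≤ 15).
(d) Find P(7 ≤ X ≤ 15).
(a) E[X] = 11.4100, Var(X) = 11.4100
(b) P(X = 7) = 0.055369
(c) P(X ≤ 15) = 0.883890
(d) P(7 ≤ X ≤ 15) = 0.820628

We have X ~ Poisson(λ=11.41).

(a) Moments:
E[X] = 11.4100
Var(X) = 11.4100
σ = √Var(X) = 3.3779

(b) Point probability using PMF:
P(X = 7) = 0.055369

(c) Cumulative probability using CDF:
P(X ≤ 15) = F(15) = 0.883890

(d) Range probability:
P(7 ≤ X ≤ 15) = P(X ≤ 15) - P(X ≤ 6)
                   = F(15) - F(6)
                   = 0.883890 - 0.063262
                   = 0.820628

This means approximately 82.1% of outcomes fall in the interval [7, 15].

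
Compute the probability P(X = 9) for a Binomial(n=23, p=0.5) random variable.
0.097417

We have X ~ Binomial(n=23, p=0.5).

For a Binomial distribution, the PMF gives us the probability of each outcome.

Using the PMF formula:
P(X = 9) = 0.097417

Rounded to 4 decimal places: 0.0974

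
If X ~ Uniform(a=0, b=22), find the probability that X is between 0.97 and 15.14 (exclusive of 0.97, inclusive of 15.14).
0.644091

We have X ~ Uniform(a=0, b=22).

To find P(0.97 < X ≤ 15.14), we use:
P(0.97 < X ≤ 15.14) = P(X ≤ 15.14) - P(X ≤ 0.97)
                 = F(15.14) - F(0.97)
                 = 0.688182 - 0.044091
                 = 0.644091

So there's approximately a 64.4% chance that X falls in this range.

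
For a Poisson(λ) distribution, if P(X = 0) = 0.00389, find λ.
λ = 5.5493

For a Poisson(λ) distribution, the PMF at 0 is:
P(X = 0) = λ^0 e^(-λ) / 0! = e^(-λ)

Given P(X = 0) = 0.00389:
e^(-λ) = 0.00389
-λ = ln(0.00389)
λ = -ln(0.00389) = 5.5493

Verification: e^(-5.5493) = 0.00389 ✓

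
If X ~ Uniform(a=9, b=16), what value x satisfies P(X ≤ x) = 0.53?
12.7100

We have X ~ Uniform(a=9, b=16).

We want to find x such that P(X ≤ x) = 0.53.

This is the 53rd percentile, which means 53% of values fall below this point.

Using the inverse CDF (quantile function):
x = F⁻¹(0.53) = 12.7100

Verification: P(X ≤ 12.7100) = 0.53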